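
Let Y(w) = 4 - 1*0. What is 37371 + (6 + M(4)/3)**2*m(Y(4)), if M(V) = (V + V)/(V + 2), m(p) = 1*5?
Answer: 3043871/81 ≈ 37579.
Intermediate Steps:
Y(w) = 4 (Y(w) = 4 + 0 = 4)
m(p) = 5
M(V) = 2*V/(2 + V) (M(V) = (2*V)/(2 + V) = 2*V/(2 + V))
37371 + (6 + M(4)/3)**2*m(Y(4)) = 37371 + (6 + (2*4/(2 + 4))/3)**2*5 = 37371 + (6 + (2*4/6)*(1/3))**2*5 = 37371 + (6 + (2*4*(1/6))*(1/3))**2*5 = 37371 + (6 + (4/3)*(1/3))**2*5 = 37371 + (6 + 4/9)**2*5 = 37371 + (58/9)**2*5 = 37371 + (3364/81)*5 = 37371 + 16820/81 = 3043871/81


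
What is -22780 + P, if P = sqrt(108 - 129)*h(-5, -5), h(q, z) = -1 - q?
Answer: -22780 + 4*I*sqrt(21) ≈ -22780.0 + 18.33*I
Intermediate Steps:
P = 4*I*sqrt(21) (P = sqrt(108 - 129)*(-1 - 1*(-5)) = sqrt(-21)*(-1 + 5) = (I*sqrt(21))*4 = 4*I*sqrt(21) ≈ 18.33*I)
-22780 + P = -22780 + 4*I*sqrt(21)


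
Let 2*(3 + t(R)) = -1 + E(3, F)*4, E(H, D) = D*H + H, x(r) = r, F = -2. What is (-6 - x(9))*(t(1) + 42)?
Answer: -975/2 ≈ -487.50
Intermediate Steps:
E(H, D) = H + D*H
t(R) = -19/2 (t(R) = -3 + (-1 + (3*(1 - 2))*4)/2 = -3 + (-1 + (3*(-1))*4)/2 = -3 + (-1 - 3*4)/2 = -3 + (-1 - 12)/2 = -3 + (1/2)*(-13) = -3 - 13/2 = -19/2)
(-6 - x(9))*(t(1) + 42) = (-6 - 1*9)*(-19/2 + 42) = (-6 - 9)*(65/2) = -15*65/2 = -975/2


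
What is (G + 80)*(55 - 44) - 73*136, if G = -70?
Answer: -9818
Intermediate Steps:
(G + 80)*(55 - 44) - 73*136 = (-70 + 80)*(55 - 44) - 73*136 = 10*11 - 9928 = 110 - 9928 = -9818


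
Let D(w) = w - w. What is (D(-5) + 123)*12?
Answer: 1476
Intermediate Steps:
D(w) = 0
(D(-5) + 123)*12 = (0 + 123)*12 = 123*12 = 1476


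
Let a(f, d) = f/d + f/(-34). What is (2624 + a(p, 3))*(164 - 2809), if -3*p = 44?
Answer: -1060089550/153 ≈ -6.9287e+6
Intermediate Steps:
p = -44/3 (p = -⅓*44 = -44/3 ≈ -14.667)
a(f, d) = -f/34 + f/d (a(f, d) = f/d + f*(-1/34) = f/d - f/34 = -f/34 + f/d)
(2624 + a(p, 3))*(164 - 2809) = (2624 + (-1/34*(-44/3) - 44/3/3))*(164 - 2809) = (2624 + (22/51 - 44/3*⅓))*(-2645) = (2624 + (22/51 - 44/9))*(-2645) = (2624 - 682/153)*(-2645) = (400790/153)*(-2645) = -1060089550/153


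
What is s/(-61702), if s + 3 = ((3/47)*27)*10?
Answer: -669/2899994 ≈ -0.00023069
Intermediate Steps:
s = 669/47 (s = -3 + ((3/47)*27)*10 = -3 + (81/47)*10 = -3 + 810/47 = 669/47 ≈ 14.234)
s/(-61702) = (669/47)/(-61702) = (669/47)*(-1/61702) = -669/2899994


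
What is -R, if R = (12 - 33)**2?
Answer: -441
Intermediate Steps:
R = 441 (R = (-21)**2 = 441)
-R = -1*441 = -441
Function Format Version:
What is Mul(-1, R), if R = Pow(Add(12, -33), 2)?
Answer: -441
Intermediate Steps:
R = 441 (R = Pow(-21, 2) = 441)
Mul(-1, R) = Mul(-1, 441) = -441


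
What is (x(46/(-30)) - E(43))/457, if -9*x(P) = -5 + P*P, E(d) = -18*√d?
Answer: 596/925425 + 18*√43/457 ≈ 0.25892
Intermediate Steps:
x(P) = 5/9 - P²/9 (x(P) = -(-5 + P*P)/9 = -(-5 + P²)/9 = 5/9 - P²/9)
(x(46/(-30)) - E(43))/457 = ((5/9 - (46/(-30))²/9) - (-18)*√43)/457 = ((5/9 - (46*(-1/30))²/9) + 18*√43)*(1/457) = ((5/9 - (-23/15)²/9) + 18*√43)*(1/457) = ((5/9 - ⅑*529/225) + 18*√43)*(1/457) = ((5/9 - 529/2025) + 18*√43)*(1/457) = (596/2025 + 18*√43)*(1/457) = 596/925425 + 18*√43/457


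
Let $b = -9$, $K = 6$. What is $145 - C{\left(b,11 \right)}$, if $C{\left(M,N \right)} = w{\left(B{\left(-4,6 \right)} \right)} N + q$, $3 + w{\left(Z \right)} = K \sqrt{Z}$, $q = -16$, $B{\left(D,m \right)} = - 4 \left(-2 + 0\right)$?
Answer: $194 - 132 \sqrt{2} \approx 7.3238$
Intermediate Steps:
$B{\left(D,m \right)} = 8$ ($B{\left(D,m \right)} = \left(-4\right) \left(-2\right) = 8$)
$w{\left(Z \right)} = -3 + 6 \sqrt{Z}$
$C{\left(M,N \right)} = -16 + N \left(-3 + 12 \sqrt{2}\right)$ ($C{\left(M,N \right)} = \left(-3 + 6 \sqrt{8}\right) N - 16 = \left(-3 + 6 \cdot 2 \sqrt{2}\right) N - 16 = \left(-3 + 12 \sqrt{2}\right) N - 16 = N \left(-3 + 12 \sqrt{2}\right) - 16 = -16 + N \left(-3 + 12 \sqrt{2}\right)$)
$145 - C{\left(b,11 \right)} = 145 - \left(-16 - 33 + 12 \cdot 11 \sqrt{2}\right) = 145 - \left(-16 - 33 + 132 \sqrt{2}\right) = 145 - \left(-49 + 132 \sqrt{2}\right) = 145 + \left(49 - 132 \sqrt{2}\right) = 194 - 132 \sqrt{2}$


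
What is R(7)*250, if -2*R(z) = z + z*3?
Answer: -3500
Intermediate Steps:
R(z) = -2*z (R(z) = -(z + z*3)/2 = -(z + 3*z)/2 = -2*z)
R(7)*250 = -2*7*250 = -14*250 = -3500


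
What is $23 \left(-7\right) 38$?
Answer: $-6118$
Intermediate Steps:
$23 \left(-7\right) 38 = \left(-161\right) 38 = -6118$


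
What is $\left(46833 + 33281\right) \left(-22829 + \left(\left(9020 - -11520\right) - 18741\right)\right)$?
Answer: $-1684797420$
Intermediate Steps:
$\left(46833 + 33281\right) \left(-22829 + \left(\left(9020 - -11520\right) - 18741\right)\right) = 80114 \left(-22829 + \left(\left(9020 + 11520\right) - 18741\right)\right) = 80114 \left(-22829 + \left(20540 - 18741\right)\right) = 80114 \left(-22829 + 1799\right) = 80114 \left(-21030\right) = -1684797420$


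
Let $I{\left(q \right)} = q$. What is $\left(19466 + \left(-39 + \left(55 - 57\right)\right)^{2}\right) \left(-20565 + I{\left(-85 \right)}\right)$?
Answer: $-436685550$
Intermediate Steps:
$\left(19466 + \left(-39 + \left(55 - 57\right)\right)^{2}\right) \left(-20565 + I{\left(-85 \right)}\right) = \left(19466 + \left(-39 + \left(55 - 57\right)\right)^{2}\right) \left(-20565 - 85\right) = \left(19466 + \left(-39 + \left(55 - 57\right)\right)^{2}\right) \left(-20650\right) = \left(19466 + \left(-39 - 2\right)^{2}\right) \left(-20650\right) = \left(19466 + \left(-41\right)^{2}\right) \left(-20650\right) = \left(19466 + 1681\right) \left(-20650\right) = 21147 \left(-20650\right) = -436685550$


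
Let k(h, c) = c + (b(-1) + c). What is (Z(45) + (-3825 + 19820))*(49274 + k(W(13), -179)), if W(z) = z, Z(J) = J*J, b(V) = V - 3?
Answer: 881394240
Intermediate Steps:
b(V) = -3 + V
Z(J) = J**2
k(h, c) = -4 + 2*c (k(h, c) = c + ((-3 - 1) + c) = c + (-4 + c) = -4 + 2*c)
(Z(45) + (-3825 + 19820))*(49274 + k(W(13), -179)) = (45**2 + (-3825 + 19820))*(49274 + (-4 + 2*(-179))) = (2025 + 15995)*(49274 + (-4 - 358)) = 18020*(49274 - 362) = 18020*48912 = 881394240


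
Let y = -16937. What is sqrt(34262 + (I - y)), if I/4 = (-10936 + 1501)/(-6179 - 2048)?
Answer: sqrt(3465639488251)/8227 ≈ 226.28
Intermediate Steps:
I = 37740/8227 (I = 4*((-10936 + 1501)/(-6179 - 2048)) = 4*(-9435/(-8227)) = 4*(-9435*(-1/8227)) = 4*(9435/8227) = 37740/8227 ≈ 4.5873)
sqrt(34262 + (I - y)) = sqrt(34262 + (37740/8227 - 1*(-16937))) = sqrt(34262 + (37740/8227 + 16937)) = sqrt(34262 + 139378439/8227) = sqrt(421251913/8227) = sqrt(3465639488251)/8227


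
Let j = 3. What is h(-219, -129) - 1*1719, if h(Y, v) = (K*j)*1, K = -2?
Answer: -1725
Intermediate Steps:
h(Y, v) = -6 (h(Y, v) = -2*3*1 = -6*1 = -6)
h(-219, -129) - 1*1719 = -6 - 1*1719 = -6 - 1719 = -1725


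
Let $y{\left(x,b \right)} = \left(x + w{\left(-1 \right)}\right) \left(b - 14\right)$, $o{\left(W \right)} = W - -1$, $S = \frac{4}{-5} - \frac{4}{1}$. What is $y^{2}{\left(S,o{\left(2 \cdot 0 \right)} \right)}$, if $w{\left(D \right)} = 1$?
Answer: $\frac{61009}{25} \approx 2440.4$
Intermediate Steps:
$S = - \frac{24}{5}$ ($S = 4 \left(- \frac{1}{5}\right) - 4 = - \frac{4}{5} - 4 = - \frac{24}{5} \approx -4.8$)
$o{\left(W \right)} = 1 + W$ ($o{\left(W \right)} = W + 1 = 1 + W$)
$y{\left(x,b \right)} = \left(1 + x\right) \left(-14 + b\right)$ ($y{\left(x,b \right)} = \left(x + 1\right) \left(b - 14\right) = \left(1 + x\right) \left(-14 + b\right)$)
$y^{2}{\left(S,o{\left(2 \cdot 0 \right)} \right)} = \left(-14 + \left(1 + 2 \cdot 0\right) - - \frac{336}{5} + \left(1 + 2 \cdot 0\right) \left(- \frac{24}{5}\right)\right)^{2} = \left(-14 + \left(1 + 0\right) + \frac{336}{5} + \left(1 + 0\right) \left(- \frac{24}{5}\right)\right)^{2} = \left(-14 + 1 + \frac{336}{5} + 1 \left(- \frac{24}{5}\right)\right)^{2} = \left(-14 + 1 + \frac{336}{5} - \frac{24}{5}\right)^{2} = \left(\frac{247}{5}\right)^{2} = \frac{61009}{25}$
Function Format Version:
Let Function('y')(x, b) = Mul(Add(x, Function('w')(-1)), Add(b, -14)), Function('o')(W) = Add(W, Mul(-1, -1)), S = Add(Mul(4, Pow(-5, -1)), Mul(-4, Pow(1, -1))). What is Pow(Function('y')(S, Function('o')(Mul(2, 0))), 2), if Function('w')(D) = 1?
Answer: Rational(61009, 25) ≈ 2440.4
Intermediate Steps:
S = Rational(-24, 5) (S = Add(Mul(4, Rational(-1, 5)), Mul(-4, 1)) = Add(Rational(-4, 5), -4) = Rational(-24, 5) ≈ -4.8000)
Function('o')(W) = Add(1, W) (Function('o')(W) = Add(W, 1) = Add(1, W))
Function('y')(x, b) = Mul(Add(1, x), Add(-14, b)) (Function('y')(x, b) = Mul(Add(x, 1), Add(b, -14)) = Mul(Add(1, x), Add(-14, b)))
Pow(Function('y')(S, Function('o')(Mul(2, 0))), 2) = Pow(Add(-14, Add(1, Mul(2, 0)), Mul(-14, Rational(-24, 5)), Mul(Add(1, Mul(2, 0)), Rational(-24, 5))), 2) = Pow(Add(-14, Add(1, 0), Rational(336, 5), Mul(Add(1, 0), Rational(-24, 5))), 2) = Pow(Add(-14, 1, Rational(336, 5), Mul(1, Rational(-24, 5))), 2) = Pow(Add(-14, 1, Rational(336, 5), Rational(-24, 5)), 2) = Pow(Rational(247, 5), 2) = Rational(61009, 25)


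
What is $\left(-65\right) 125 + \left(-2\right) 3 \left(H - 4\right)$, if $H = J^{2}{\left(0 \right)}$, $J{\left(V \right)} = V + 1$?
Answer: $-8107$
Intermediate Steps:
$J{\left(V \right)} = 1 + V$
$H = 1$ ($H = \left(1 + 0\right)^{2} = 1^{2} = 1$)
$\left(-65\right) 125 + \left(-2\right) 3 \left(H - 4\right) = \left(-65\right) 125 + \left(-2\right) 3 \left(1 - 4\right) = -8125 - -18 = -8125 + 18 = -8107$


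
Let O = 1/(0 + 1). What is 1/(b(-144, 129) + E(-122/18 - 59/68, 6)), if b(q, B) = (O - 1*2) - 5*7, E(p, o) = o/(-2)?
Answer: -1/39 ≈ -0.025641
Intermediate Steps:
E(p, o) = -o/2 (E(p, o) = o*(-½) = -o/2)
O = 1 (O = 1/1 = 1)
b(q, B) = -36 (b(q, B) = (1 - 1*2) - 5*7 = (1 - 2) - 35 = -1 - 35 = -36)
1/(b(-144, 129) + E(-122/18 - 59/68, 6)) = 1/(-36 - ½*6) = 1/(-36 - 3) = 1/(-39) = -1/39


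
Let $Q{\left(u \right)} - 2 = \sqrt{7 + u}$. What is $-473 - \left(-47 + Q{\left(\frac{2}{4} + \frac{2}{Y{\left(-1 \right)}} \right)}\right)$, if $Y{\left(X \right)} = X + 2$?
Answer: $-428 - \frac{\sqrt{38}}{2} \approx -431.08$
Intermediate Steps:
$Y{\left(X \right)} = 2 + X$
$Q{\left(u \right)} = 2 + \sqrt{7 + u}$
$-473 - \left(-47 + Q{\left(\frac{2}{4} + \frac{2}{Y{\left(-1 \right)}} \right)}\right) = -473 - \left(-45 + \sqrt{7 + \left(\frac{2}{4} + \frac{2}{2 - 1}\right)}\right) = -473 + \left(\left(-2 + 49\right) - \left(2 + \sqrt{7 + \left(2 \cdot \frac{1}{4} + \frac{2}{1}\right)}\right)\right) = -473 + \left(47 - \left(2 + \sqrt{7 + \left(\frac{1}{2} + 2 \cdot 1\right)}\right)\right) = -473 + \left(47 - \left(2 + \sqrt{7 + \left(\frac{1}{2} + 2\right)}\right)\right) = -473 + \left(47 - \left(2 + \sqrt{7 + \frac{5}{2}}\right)\right) = -473 + \left(47 - \left(2 + \sqrt{\frac{19}{2}}\right)\right) = -473 + \left(47 - \left(2 + \frac{\sqrt{38}}{2}\right)\right) = -473 + \left(45 - \frac{\sqrt{38}}{2}\right) = -428 - \frac{\sqrt{38}}{2}$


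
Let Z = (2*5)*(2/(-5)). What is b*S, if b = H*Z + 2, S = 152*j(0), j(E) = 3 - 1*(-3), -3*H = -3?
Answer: -1824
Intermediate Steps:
H = 1 (H = -1/3*(-3) = 1)
j(E) = 6 (j(E) = 3 + 3 = 6)
Z = -4 (Z = 10*(2*(-1/5)) = 10*(-2/5) = -4)
S = 912 (S = 152*6 = 912)
b = -2 (b = 1*(-4) + 2 = -4 + 2 = -2)
b*S = -2*912 = -1824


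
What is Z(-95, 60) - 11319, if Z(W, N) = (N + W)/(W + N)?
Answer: -11318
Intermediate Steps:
Z(W, N) = 1 (Z(W, N) = (N + W)/(N + W) = 1)
Z(-95, 60) - 11319 = 1 - 11319 = -11318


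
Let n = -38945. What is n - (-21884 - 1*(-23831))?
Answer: -40892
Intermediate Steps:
n - (-21884 - 1*(-23831)) = -38945 - (-21884 - 1*(-23831)) = -38945 - (-21884 + 23831) = -38945 - 1*1947 = -38945 - 1947 = -40892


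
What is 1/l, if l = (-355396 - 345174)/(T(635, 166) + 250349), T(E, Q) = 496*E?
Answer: -565309/700570 ≈ -0.80693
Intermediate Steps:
l = -700570/565309 (l = (-355396 - 345174)/(496*635 + 250349) = -700570/(314960 + 250349) = -700570/565309 ≈ -1.2393)
1/l = 1/(-700570/565309) = -565309/700570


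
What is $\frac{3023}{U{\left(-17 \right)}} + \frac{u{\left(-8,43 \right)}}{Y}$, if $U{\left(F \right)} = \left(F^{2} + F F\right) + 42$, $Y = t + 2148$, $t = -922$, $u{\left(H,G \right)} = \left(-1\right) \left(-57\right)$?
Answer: $\frac{1870769}{380060} \approx 4.9223$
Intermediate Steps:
$u{\left(H,G \right)} = 57$
$Y = 1226$ ($Y = -922 + 2148 = 1226$)
$U{\left(F \right)} = 42 + 2 F^{2}$ ($U{\left(F \right)} = \left(F^{2} + F^{2}\right) + 42 = 2 F^{2} + 42 = 42 + 2 F^{2}$)
$\frac{3023}{U{\left(-17 \right)}} + \frac{u{\left(-8,43 \right)}}{Y} = \frac{3023}{42 + 2 \left(-17\right)^{2}} + \frac{57}{1226} = \frac{3023}{42 + 2 \cdot 289} + 57 \cdot \frac{1}{1226} = \frac{3023}{42 + 578} + \frac{57}{1226} = \frac{3023}{620} + \frac{57}{1226} = \frac{1870769}{380060}$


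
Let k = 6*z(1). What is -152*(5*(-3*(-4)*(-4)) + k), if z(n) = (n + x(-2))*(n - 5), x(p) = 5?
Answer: 58368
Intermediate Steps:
z(n) = (-5 + n)*(5 + n) (z(n) = (n + 5)*(n - 5) = (5 + n)*(-5 + n) = (-5 + n)*(5 + n))
k = -144 (k = 6*(-25 + 1**2) = 6*(-25 + 1) = 6*(-24) = -144)
-152*(5*(-3*(-4)*(-4)) + k) = -152*(5*(-3*(-4)*(-4)) - 144) = -152*(5*(12*(-4)) - 144) = -152*(5*(-48) - 144) = -152*(-240 - 144) = -152*(-384) = 58368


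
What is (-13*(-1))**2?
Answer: 169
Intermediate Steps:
(-13*(-1))**2 = 13**2 = 169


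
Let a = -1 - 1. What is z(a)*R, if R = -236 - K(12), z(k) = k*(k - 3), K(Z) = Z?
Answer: -2480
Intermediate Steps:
a = -2
z(k) = k*(-3 + k)
R = -248 (R = -236 - 1*12 = -236 - 12 = -248)
z(a)*R = -2*(-3 - 2)*(-248) = -2*(-5)*(-248) = 10*(-248) = -2480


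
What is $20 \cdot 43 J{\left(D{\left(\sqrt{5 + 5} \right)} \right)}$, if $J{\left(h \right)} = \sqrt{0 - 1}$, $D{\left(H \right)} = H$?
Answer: $860 i \approx 860.0 i$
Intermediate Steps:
$J{\left(h \right)} = i$ ($J{\left(h \right)} = \sqrt{-1} = i$)
$20 \cdot 43 J{\left(D{\left(\sqrt{5 + 5} \right)} \right)} = 20 \cdot 43 i = 860 i$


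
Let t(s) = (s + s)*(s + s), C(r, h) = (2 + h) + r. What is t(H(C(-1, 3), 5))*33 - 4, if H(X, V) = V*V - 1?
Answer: 76028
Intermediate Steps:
C(r, h) = 2 + h + r
H(X, V) = -1 + V² (H(X, V) = V² - 1 = -1 + V²)
t(s) = 4*s² (t(s) = (2*s)*(2*s) = 4*s²)
t(H(C(-1, 3), 5))*33 - 4 = (4*(-1 + 5²)²)*33 - 4 = (4*(-1 + 25)²)*33 - 4 = (4*24²)*33 - 4 = (4*576)*33 - 4 = 2304*33 - 4 = 76032 - 4 = 76028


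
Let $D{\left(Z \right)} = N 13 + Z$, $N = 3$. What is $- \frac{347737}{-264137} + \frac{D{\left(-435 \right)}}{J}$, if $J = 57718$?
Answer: $\frac{9983042957}{7622729683} \approx 1.3096$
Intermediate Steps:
$D{\left(Z \right)} = 39 + Z$ ($D{\left(Z \right)} = 3 \cdot 13 + Z = 39 + Z$)
$- \frac{347737}{-264137} + \frac{D{\left(-435 \right)}}{J} = - \frac{347737}{-264137} + \frac{39 - 435}{57718} = \left(-347737\right) \left(- \frac{1}{264137}\right) - \frac{198}{28859} = \frac{347737}{264137} - \frac{198}{28859} = \frac{9983042957}{7622729683}$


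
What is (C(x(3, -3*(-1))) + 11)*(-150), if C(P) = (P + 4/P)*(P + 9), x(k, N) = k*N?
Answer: -27150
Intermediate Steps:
x(k, N) = N*k
C(P) = (9 + P)*(P + 4/P) (C(P) = (P + 4/P)*(9 + P) = (9 + P)*(P + 4/P))
(C(x(3, -3*(-1))) + 11)*(-150) = ((4 + (-3*(-1)*3)**2 + 9*(-3*(-1)*3) + 36/((-3*(-1)*3))) + 11)*(-150) = ((4 + (3*3)**2 + 9*(3*3) + 36/((3*3))) + 11)*(-150) = ((4 + 9**2 + 9*9 + 36/9) + 11)*(-150) = ((4 + 81 + 81 + 36*(1/9)) + 11)*(-150) = ((4 + 81 + 81 + 4) + 11)*(-150) = (170 + 11)*(-150) = 181*(-150) = -27150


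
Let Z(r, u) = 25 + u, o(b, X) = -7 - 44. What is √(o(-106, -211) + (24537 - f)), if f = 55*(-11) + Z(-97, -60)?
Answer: √25126 ≈ 158.51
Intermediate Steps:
o(b, X) = -51
f = -640 (f = 55*(-11) + (25 - 60) = -605 - 35 = -640)
√(o(-106, -211) + (24537 - f)) = √(-51 + (24537 - 1*(-640))) = √(-51 + (24537 + 640)) = √(-51 + 25177) = √25126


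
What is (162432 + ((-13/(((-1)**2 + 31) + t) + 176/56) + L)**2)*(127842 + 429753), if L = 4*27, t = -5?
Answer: 386578798032635/3969 ≈ 9.7400e+10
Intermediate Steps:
L = 108
(162432 + ((-13/(((-1)**2 + 31) + t) + 176/56) + L)**2)*(127842 + 429753) = (162432 + ((-13/(((-1)**2 + 31) - 5) + 176/56) + 108)**2)*(127842 + 429753) = (162432 + ((-13/((1 + 31) - 5) + 176*(1/56)) + 108)**2)*557595 = (162432 + ((-13/(32 - 5) + 22/7) + 108)**2)*557595 = (162432 + ((-13/27 + 22/7) + 108)**2)*557595 = (162432 + (503/189 + 108)**2)*557595 = (162432 + (20915/189)**2)*557595 = (162432 + 437437225/35721)*557595 = (6239670697/35721)*557595 = 386578798032635/3969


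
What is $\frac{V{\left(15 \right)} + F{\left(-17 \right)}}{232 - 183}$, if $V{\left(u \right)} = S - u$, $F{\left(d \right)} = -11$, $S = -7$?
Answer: $- \frac{33}{49} \approx -0.67347$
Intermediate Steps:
$V{\left(u \right)} = -7 - u$
$\frac{V{\left(15 \right)} + F{\left(-17 \right)}}{232 - 183} = \frac{\left(-7 - 15\right) - 11}{232 - 183} = \frac{\left(-7 - 15\right) - 11}{49} = \left(-22 - 11\right) \frac{1}{49} = \left(-33\right) \frac{1}{49} = - \frac{33}{49}$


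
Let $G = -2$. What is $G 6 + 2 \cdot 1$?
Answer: $-10$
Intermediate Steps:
$G 6 + 2 \cdot 1 = \left(-2\right) 6 + 2 \cdot 1 = -12 + 2 = -10$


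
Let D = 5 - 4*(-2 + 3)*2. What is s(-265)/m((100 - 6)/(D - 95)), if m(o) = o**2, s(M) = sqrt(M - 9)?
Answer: 2401*I*sqrt(274)/2209 ≈ 17.992*I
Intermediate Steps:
D = -3 (D = 5 - 4*2 = 5 - 8 = -3)
s(M) = sqrt(-9 + M)
s(-265)/m((100 - 6)/(D - 95)) = sqrt(-9 - 265)/(((100 - 6)/(-3 - 95))**2) = sqrt(-274)/((94/(-98))**2) = (I*sqrt(274))/((94*(-1/98))**2) = (I*sqrt(274))/((-47/49)**2) = (I*sqrt(274))/(2209/2401) = (I*sqrt(274))*(2401/2209) = 2401*I*sqrt(274)/2209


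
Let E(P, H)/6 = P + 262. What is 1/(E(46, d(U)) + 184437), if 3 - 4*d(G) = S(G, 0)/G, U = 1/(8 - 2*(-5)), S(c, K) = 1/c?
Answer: 1/186285 ≈ 5.3681e-6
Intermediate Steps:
U = 1/18 (U = 1/(8 + 10) = 1/18 ≈ 0.055556)
d(G) = ¾ - 1/(4*G²) (d(G) = ¾ - 1/(4*G*G) = ¾ - 1/(4*G²))
E(P, H) = 1572 + 6*P (E(P, H) = 6*(P + 262) = 6*(262 + P) = 1572 + 6*P)
1/(E(46, d(U)) + 184437) = 1/((1572 + 6*46) + 184437) = 1/((1572 + 276) + 184437) = 1/(1848 + 184437) = 1/186285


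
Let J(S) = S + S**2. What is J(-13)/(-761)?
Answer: -156/761 ≈ -0.20499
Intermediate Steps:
J(-13)/(-761) = -13*(1 - 13)/(-761) = -13*(-12)*(-1/761) = 156*(-1/761) = -156/761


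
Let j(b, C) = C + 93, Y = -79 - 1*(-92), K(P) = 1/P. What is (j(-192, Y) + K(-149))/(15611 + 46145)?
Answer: 15793/9201644 ≈ 0.0017163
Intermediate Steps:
Y = 13 (Y = -79 + 92 = 13)
j(b, C) = 93 + C
(j(-192, Y) + K(-149))/(15611 + 46145) = ((93 + 13) + 1/(-149))/(15611 + 46145) = (106 - 1/149)/61756 = (15793/149)*(1/61756) = 15793/9201644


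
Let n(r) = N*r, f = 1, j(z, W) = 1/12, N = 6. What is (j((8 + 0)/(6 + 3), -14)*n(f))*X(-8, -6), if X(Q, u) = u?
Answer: -3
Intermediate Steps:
j(z, W) = 1/12
n(r) = 6*r
(j((8 + 0)/(6 + 3), -14)*n(f))*X(-8, -6) = ((6*1)/12)*(-6) = ((1/12)*6)*(-6) = (½)*(-6) = -3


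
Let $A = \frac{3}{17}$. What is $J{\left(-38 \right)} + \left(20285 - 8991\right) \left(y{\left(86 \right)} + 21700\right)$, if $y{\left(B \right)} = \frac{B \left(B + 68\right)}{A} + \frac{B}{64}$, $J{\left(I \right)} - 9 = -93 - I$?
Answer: $\frac{52449700847}{48} \approx 1.0927 \cdot 10^{9}$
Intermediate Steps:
$J{\left(I \right)} = -84 - I$ ($J{\left(I \right)} = 9 - \left(93 + I\right) = -84 - I$)
$A = \frac{3}{17}$ ($A = 3 \cdot \frac{1}{17} = \frac{3}{17} \approx 0.17647$)
$y{\left(B \right)} = \frac{B}{64} + \frac{17 B \left(68 + B\right)}{3}$ ($y{\left(B \right)} = \frac{B \left(B + 68\right)}{\frac{3}{17}} + \frac{B}{64} = B \left(68 + B\right) \frac{17}{3} + B \frac{1}{64} = \frac{17 B \left(68 + B\right)}{3} + \frac{B}{64} = \frac{B}{64} + \frac{17 B \left(68 + B\right)}{3}$)
$J{\left(-38 \right)} + \left(20285 - 8991\right) \left(y{\left(86 \right)} + 21700\right) = \left(-84 - -38\right) + \left(20285 - 8991\right) \left(\frac{1}{192} \cdot 86 \left(73987 + 1088 \cdot 86\right) + 21700\right) = \left(-84 + 38\right) + 11294 \left(\frac{1}{192} \cdot 86 \left(73987 + 93568\right) + 21700\right) = -46 + 11294 \left(\frac{1}{192} \cdot 86 \cdot 167555 + 21700\right) = -46 + 11294 \left(\frac{7204865}{96} + 21700\right) = -46 + 11294 \cdot \frac{9288065}{96} = -46 + \frac{52449703055}{48} = \frac{52449700847}{48}$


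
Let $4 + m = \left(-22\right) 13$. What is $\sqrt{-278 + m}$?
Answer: $2 i \sqrt{142} \approx 23.833 i$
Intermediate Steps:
$m = -290$ ($m = -4 - 286 = -290$)
$\sqrt{-278 + m} = \sqrt{-278 - 290} = \sqrt{-568} = 2 i \sqrt{142}$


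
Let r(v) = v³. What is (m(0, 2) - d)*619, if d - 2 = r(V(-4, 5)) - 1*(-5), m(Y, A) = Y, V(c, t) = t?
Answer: -81708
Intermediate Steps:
d = 132 (d = 2 + (5³ - 1*(-5)) = 2 + (125 + 5) = 2 + 130 = 132)
(m(0, 2) - d)*619 = (0 - 1*132)*619 = (0 - 132)*619 = -132*619 = -81708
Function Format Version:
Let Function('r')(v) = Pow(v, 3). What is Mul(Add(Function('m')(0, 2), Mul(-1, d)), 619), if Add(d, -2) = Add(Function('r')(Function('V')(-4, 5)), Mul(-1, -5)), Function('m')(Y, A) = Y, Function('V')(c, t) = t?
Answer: -81708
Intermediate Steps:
d = 132 (d = Add(2, Add(Pow(5, 3), Mul(-1, -5))) = Add(2, Add(125, 5)) = Add(2, 130) = 132)
Mul(Add(Function('m')(0, 2), Mul(-1, d)), 619) = Mul(Add(0, Mul(-1, 132)), 619) = Mul(Add(0, -132), 619) = Mul(-132, 619) = -81708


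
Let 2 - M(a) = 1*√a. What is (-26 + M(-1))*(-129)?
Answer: 3096 + 129*I ≈ 3096.0 + 129.0*I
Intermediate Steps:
M(a) = 2 - √a
(-26 + M(-1))*(-129) = (-26 + (2 - √(-1)))*(-129) = (-26 + (2 - I))*(-129) = (-24 - I)*(-129) = 3096 + 129*I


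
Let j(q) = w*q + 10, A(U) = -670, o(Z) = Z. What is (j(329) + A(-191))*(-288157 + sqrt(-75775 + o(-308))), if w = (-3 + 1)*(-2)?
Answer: -189030992 + 656*I*sqrt(76083) ≈ -1.8903e+8 + 1.8095e+5*I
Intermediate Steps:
w = 4 (w = -2*(-2) = 4)
j(q) = 10 + 4*q (j(q) = 4*q + 10 = 10 + 4*q)
(j(329) + A(-191))*(-288157 + sqrt(-75775 + o(-308))) = ((10 + 4*329) - 670)*(-288157 + sqrt(-75775 - 308)) = ((10 + 1316) - 670)*(-288157 + sqrt(-76083)) = (1326 - 670)*(-288157 + I*sqrt(76083)) = 656*(-288157 + I*sqrt(76083)) = -189030992 + 656*I*sqrt(76083)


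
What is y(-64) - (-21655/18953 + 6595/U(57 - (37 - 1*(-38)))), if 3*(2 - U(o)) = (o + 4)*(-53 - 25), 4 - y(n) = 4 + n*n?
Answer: -27969764511/6860986 ≈ -4076.6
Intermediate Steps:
y(n) = -n**2 (y(n) = 4 - (4 + n*n) = 4 - (4 + n**2) = 4 + (-4 - n**2) = -n**2)
U(o) = 106 + 26*o (U(o) = 2 - (o + 4)*(-53 - 25)/3 = 2 - (4 + o)*(-78)/3 = 2 - (-312 - 78*o)/3 = 2 + (104 + 26*o) = 106 + 26*o)
y(-64) - (-21655/18953 + 6595/U(57 - (37 - 1*(-38)))) = -1*(-64)**2 - (-21655/18953 + 6595/(106 + 26*(57 - (37 - 1*(-38))))) = -1*4096 - (-21655*1/18953 + 6595/(106 + 26*(57 - (37 + 38)))) = -4096 - (-21655/18953 + 6595/(106 + 26*(57 - 1*75))) = -4096 - (-21655/18953 + 6595/(106 + 26*(57 - 75))) = -4096 - (-21655/18953 + 6595/(106 + 26*(-18))) = -4096 - (-21655/18953 + 6595/(106 - 468)) = -4096 - (-21655/18953 + 6595/(-362)) = -4096 - (-21655/18953 + 6595*(-1/362)) = -4096 - (-21655/18953 - 6595/362) = -4096 - 1*(-132834145/6860986) = -4096 + 132834145/6860986 = -27969764511/6860986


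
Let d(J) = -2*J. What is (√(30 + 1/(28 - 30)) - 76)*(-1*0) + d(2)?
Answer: -4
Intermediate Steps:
(√(30 + 1/(28 - 30)) - 76)*(-1*0) + d(2) = (√(30 + 1/(28 - 30)) - 76)*(-1*0) - 2*2 = (√(30 + 1/(-2)) - 76)*0 - 4 = (√(30 - ½) - 76)*0 - 4 = (√(59/2) - 76)*0 - 4 = (√118/2 - 76)*0 - 4 = (-76 + √118/2)*0 - 4 = 0 - 4 = -4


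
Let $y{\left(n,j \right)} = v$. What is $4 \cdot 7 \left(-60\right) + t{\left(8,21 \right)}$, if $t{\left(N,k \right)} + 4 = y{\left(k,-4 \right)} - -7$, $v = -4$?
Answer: $-1681$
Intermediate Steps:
$y{\left(n,j \right)} = -4$
$t{\left(N,k \right)} = -1$ ($t{\left(N,k \right)} = -4 - -3 = -4 + \left(-4 + 7\right) = -4 + 3 = -1$)
$4 \cdot 7 \left(-60\right) + t{\left(8,21 \right)} = 4 \cdot 7 \left(-60\right) - 1 = 28 \left(-60\right) - 1 = -1680 - 1 = -1681$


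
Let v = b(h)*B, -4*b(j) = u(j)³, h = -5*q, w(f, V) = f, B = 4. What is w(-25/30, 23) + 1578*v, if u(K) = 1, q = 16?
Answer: -9473/6 ≈ -1578.8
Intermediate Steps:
h = -80 (h = -5*16 = -80)
b(j) = -¼ (b(j) = -¼*1³ = -¼*1 = -¼)
v = -1 (v = -¼*4 = -1)
w(-25/30, 23) + 1578*v = -25/30 + 1578*(-1) = -25*1/30 - 1578 = -⅚ - 1578 = -9473/6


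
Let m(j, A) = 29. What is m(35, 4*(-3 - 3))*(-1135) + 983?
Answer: -31932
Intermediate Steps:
m(35, 4*(-3 - 3))*(-1135) + 983 = 29*(-1135) + 983 = -32915 + 983 = -31932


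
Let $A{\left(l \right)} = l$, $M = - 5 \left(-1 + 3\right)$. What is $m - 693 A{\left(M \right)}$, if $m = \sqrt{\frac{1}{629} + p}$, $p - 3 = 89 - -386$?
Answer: $6930 + \frac{3 \sqrt{21013003}}{629} \approx 6951.9$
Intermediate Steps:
$M = -10$ ($M = \left(-5\right) 2 = -10$)
$p = 478$ ($p = 3 + \left(89 - -386\right) = 3 + \left(89 + 386\right) = 3 + 475 = 478$)
$m = \frac{3 \sqrt{21013003}}{629}$ ($m = \sqrt{\frac{1}{629} + 478} = \sqrt{\frac{300663}{629}} = \frac{3 \sqrt{21013003}}{629} \approx 21.863$)
$m - 693 A{\left(M \right)} = \frac{3 \sqrt{21013003}}{629} - -6930 = \frac{3 \sqrt{21013003}}{629} + 6930 = 6930 + \frac{3 \sqrt{21013003}}{629}$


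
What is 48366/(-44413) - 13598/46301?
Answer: -2843322140/2056366313 ≈ -1.3827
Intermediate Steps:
48366/(-44413) - 13598/46301 = 48366*(-1/44413) - 13598*1/46301 = -48366/44413 - 13598/46301 = -2843322140/2056366313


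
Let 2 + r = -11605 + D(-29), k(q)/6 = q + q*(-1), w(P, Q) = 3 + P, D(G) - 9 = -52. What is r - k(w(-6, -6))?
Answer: -11650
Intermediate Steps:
D(G) = -43 (D(G) = 9 - 52 = -43)
k(q) = 0 (k(q) = 6*(q + q*(-1)) = 6*(q - q) = 6*0 = 0)
r = -11650 (r = -2 + (-11605 - 43) = -2 - 11648 = -11650)
r - k(w(-6, -6)) = -11650 - 1*0 = -11650 + 0 = -11650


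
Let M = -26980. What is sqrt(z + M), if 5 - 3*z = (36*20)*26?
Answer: I*sqrt(298965)/3 ≈ 182.26*I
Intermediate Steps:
z = -18715/3 (z = 5/3 - 36*20*26/3 = 5/3 - 240*26 = 5/3 - 1/3*18720 = 5/3 - 6240 = -18715/3 ≈ -6238.3)
sqrt(z + M) = sqrt(-18715/3 - 26980) = sqrt(-99655/3) = I*sqrt(298965)/3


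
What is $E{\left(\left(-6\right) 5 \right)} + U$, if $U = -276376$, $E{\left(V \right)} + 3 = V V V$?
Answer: $-303379$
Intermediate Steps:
$E{\left(V \right)} = -3 + V^{3}$ ($E{\left(V \right)} = -3 + V V V = -3 + V^{2} V = -3 + V^{3}$)
$E{\left(\left(-6\right) 5 \right)} + U = \left(-3 + \left(\left(-6\right) 5\right)^{3}\right) - 276376 = \left(-3 + \left(-30\right)^{3}\right) - 276376 = \left(-3 - 27000\right) - 276376 = -27003 - 276376 = -303379$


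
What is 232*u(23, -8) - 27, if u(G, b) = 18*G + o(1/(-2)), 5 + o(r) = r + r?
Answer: 94629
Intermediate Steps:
o(r) = -5 + 2*r (o(r) = -5 + (r + r) = -5 + 2*r)
u(G, b) = -6 + 18*G (u(G, b) = 18*G + (-5 + 2/(-2)) = 18*G + (-5 + 2*(-1/2)) = 18*G + (-5 - 1) = 18*G - 6 = -6 + 18*G)
232*u(23, -8) - 27 = 232*(-6 + 18*23) - 27 = 232*(-6 + 414) - 27 = 232*408 - 27 = 94656 - 27 = 94629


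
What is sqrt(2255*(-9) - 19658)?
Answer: I*sqrt(39953) ≈ 199.88*I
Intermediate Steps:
sqrt(2255*(-9) - 19658) = sqrt(-20295 - 19658) = sqrt(-39953) = I*sqrt(39953)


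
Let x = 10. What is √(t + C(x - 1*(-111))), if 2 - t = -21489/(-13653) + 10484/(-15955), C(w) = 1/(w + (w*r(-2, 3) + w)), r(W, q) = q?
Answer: √27682595388031830/159744651 ≈ 1.0415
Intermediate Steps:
C(w) = 1/(5*w) (C(w) = 1/(w + (w*3 + w)) = 1/(w + (3*w + w)) = 1/(w + 4*w) = 1/(5*w))
t = 78649429/72611205 (t = 2 - (-21489/(-13653) + 10484/(-15955)) = 2 - (-21489*(-1/13653) + 10484*(-1/15955)) = 2 - (7163/4551 - 10484/15955) = 2 - 1*66572981/72611205 = 2 - 66572981/72611205 = 78649429/72611205 ≈ 1.0832)
√(t + C(x - 1*(-111))) = √(78649429/72611205 + 1/(5*(10 - 1*(-111)))) = √(78649429/72611205 + 1/(5*(10 + 111))) = √(78649429/72611205 + (⅕)/121) = √(78649429/72611205 + (⅕)*(1/121)) = √(78649429/72611205 + 1/605) = √(1906220630/1757191161) = √27682595388031830/159744651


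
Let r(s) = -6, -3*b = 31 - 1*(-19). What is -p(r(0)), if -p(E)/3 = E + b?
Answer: -68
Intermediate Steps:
b = -50/3 (b = -(31 - 1*(-19))/3 = -(31 + 19)/3 = -⅓*50 = -50/3 ≈ -16.667)
p(E) = 50 - 3*E (p(E) = -3*(E - 50/3) = -3*(-50/3 + E) = 50 - 3*E)
-p(r(0)) = -(50 - 3*(-6)) = -(50 + 18) = -1*68 = -68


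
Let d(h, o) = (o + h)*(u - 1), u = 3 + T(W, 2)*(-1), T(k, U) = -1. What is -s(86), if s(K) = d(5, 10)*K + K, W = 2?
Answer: -3956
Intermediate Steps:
u = 4 (u = 3 - 1*(-1) = 3 + 1 = 4)
d(h, o) = 3*h + 3*o (d(h, o) = (o + h)*(4 - 1) = (h + o)*3 = 3*h + 3*o)
s(K) = 46*K (s(K) = (3*5 + 3*10)*K + K = (15 + 30)*K + K = 45*K + K = 46*K)
-s(86) = -46*86 = -1*3956 = -3956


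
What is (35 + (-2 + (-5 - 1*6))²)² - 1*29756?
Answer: 11860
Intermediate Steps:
(35 + (-2 + (-5 - 1*6))²)² - 1*29756 = (35 + (-2 + (-5 - 6))²)² - 29756 = (35 + (-2 - 11)²)² - 29756 = (35 + (-13)²)² - 29756 = (35 + 169)² - 29756 = 204² - 29756 = 41616 - 29756 = 11860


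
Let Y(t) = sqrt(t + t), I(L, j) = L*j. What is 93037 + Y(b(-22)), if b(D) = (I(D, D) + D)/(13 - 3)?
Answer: 93037 + sqrt(2310)/5 ≈ 93047.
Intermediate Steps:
b(D) = D/10 + D**2/10 (b(D) = (D*D + D)/(13 - 3) = (D**2 + D)/10 = (D + D**2)*(1/10) = D/10 + D**2/10)
Y(t) = sqrt(2)*sqrt(t) (Y(t) = sqrt(2*t) = sqrt(2)*sqrt(t))
93037 + Y(b(-22)) = 93037 + sqrt(2)*sqrt((1/10)*(-22)*(1 - 22)) = 93037 + sqrt(2)*sqrt((1/10)*(-22)*(-21)) = 93037 + sqrt(2)*sqrt(231/5) = 93037 + sqrt(2)*(sqrt(1155)/5) = 93037 + sqrt(2310)/5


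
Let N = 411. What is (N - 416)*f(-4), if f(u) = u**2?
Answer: -80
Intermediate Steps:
(N - 416)*f(-4) = (411 - 416)*(-4)**2 = -5*16 = -80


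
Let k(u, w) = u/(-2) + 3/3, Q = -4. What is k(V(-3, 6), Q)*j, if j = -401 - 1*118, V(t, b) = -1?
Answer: -1557/2 ≈ -778.50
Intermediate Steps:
k(u, w) = 1 - u/2 (k(u, w) = u*(-½) + 3*(⅓) = -u/2 + 1 = 1 - u/2)
j = -519 (j = -401 - 118 = -519)
k(V(-3, 6), Q)*j = (1 - ½*(-1))*(-519) = (1 + ½)*(-519) = (3/2)*(-519) = -1557/2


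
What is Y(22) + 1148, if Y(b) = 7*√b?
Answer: 1148 + 7*√22 ≈ 1180.8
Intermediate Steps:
Y(22) + 1148 = 7*√22 + 1148 = 1148 + 7*√22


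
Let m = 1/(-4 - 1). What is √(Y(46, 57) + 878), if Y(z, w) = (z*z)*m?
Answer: √11370/5 ≈ 21.326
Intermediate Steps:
m = -⅕ (m = 1/(-5) = -⅕ ≈ -0.20000)
Y(z, w) = -z²/5 (Y(z, w) = (z*z)*(-⅕) = z²*(-⅕) = -z²/5)
√(Y(46, 57) + 878) = √(-⅕*46² + 878) = √(-⅕*2116 + 878) = √(-2116/5 + 878) = √(2274/5) = √11370/5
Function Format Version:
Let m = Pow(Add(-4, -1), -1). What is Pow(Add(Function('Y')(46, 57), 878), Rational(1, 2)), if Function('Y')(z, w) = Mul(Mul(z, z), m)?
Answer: Mul(Rational(1, 5), Pow(11370, Rational(1, 2))) ≈ 21.326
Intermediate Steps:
m = Rational(-1, 5) (m = Pow(-5, -1) = Rational(-1, 5) ≈ -0.20000)
Function('Y')(z, w) = Mul(Rational(-1, 5), Pow(z, 2)) (Function('Y')(z, w) = Mul(Mul(z, z), Rational(-1, 5)) = Mul(Pow(z, 2), Rational(-1, 5)) = Mul(Rational(-1, 5), Pow(z, 2)))
Pow(Add(Function('Y')(46, 57), 878), Rational(1, 2)) = Pow(Add(Mul(Rational(-1, 5), Pow(46, 2)), 878), Rational(1, 2)) = Pow(Add(Mul(Rational(-1, 5), 2116), 878), Rational(1, 2)) = Pow(Add(Rational(-2116, 5), 878), Rational(1, 2)) = Pow(Rational(2274, 5), Rational(1, 2)) = Mul(Rational(1, 5), Pow(11370, Rational(1, 2)))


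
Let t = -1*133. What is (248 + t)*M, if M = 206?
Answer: 23690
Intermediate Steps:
t = -133
(248 + t)*M = (248 - 133)*206 = 115*206 = 23690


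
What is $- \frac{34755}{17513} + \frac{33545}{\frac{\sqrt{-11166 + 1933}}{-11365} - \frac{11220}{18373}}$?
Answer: $\frac{5 \left(- 127710723 \sqrt{9233} + 24534857757637265 i\right)}{17513 \left(- 127515300 i + 18373 \sqrt{9233}\right)} \approx -54922.0 + 760.36 i$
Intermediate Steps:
$- \frac{34755}{17513} + \frac{33545}{\frac{\sqrt{-11166 + 1933}}{-11365} - \frac{11220}{18373}} = \left(-34755\right) \frac{1}{17513} + \frac{33545}{\sqrt{-9233} \left(- \frac{1}{11365}\right) - \frac{11220}{18373}} = - \frac{34755}{17513} + \frac{33545}{i \sqrt{9233} \left(- \frac{1}{11365}\right) - \frac{11220}{18373}} = - \frac{34755}{17513} + \frac{33545}{- \frac{i \sqrt{9233}}{11365} - \frac{11220}{18373}} = - \frac{34755}{17513} + \frac{33545}{- \frac{11220}{18373} - \frac{i \sqrt{9233}}{11365}}$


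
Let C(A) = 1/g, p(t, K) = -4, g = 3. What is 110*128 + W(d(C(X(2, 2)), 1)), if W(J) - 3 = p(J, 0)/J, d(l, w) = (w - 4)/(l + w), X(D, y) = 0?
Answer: 126763/9 ≈ 14085.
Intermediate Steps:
C(A) = ⅓ (C(A) = 1/3 = ⅓)
d(l, w) = (-4 + w)/(l + w)
W(J) = 3 - 4/J
110*128 + W(d(C(X(2, 2)), 1)) = 110*128 + (3 - 4*(⅓ + 1)/(-4 + 1)) = 14080 + (3 - 4/(-3/(4/3))) = 14080 + (3 - 4/((¾)*(-3))) = 14080 + (3 - 4/(-9/4)) = 14080 + (3 - 4*(-4/9)) = 14080 + (3 + 16/9) = 14080 + 43/9 = 126763/9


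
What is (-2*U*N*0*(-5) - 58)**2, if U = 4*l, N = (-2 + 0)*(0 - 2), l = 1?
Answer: 3364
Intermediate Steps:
N = 4 (N = -2*(-2) = 4)
U = 4 (U = 4*1 = 4)
(-2*U*N*0*(-5) - 58)**2 = (-8*4*0*(-5) - 58)**2 = (-8*0*(-5) - 58)**2 = (-2*0*(-5) - 58)**2 = (0*(-5) - 58)**2 = (0 - 58)**2 = (-58)**2 = 3364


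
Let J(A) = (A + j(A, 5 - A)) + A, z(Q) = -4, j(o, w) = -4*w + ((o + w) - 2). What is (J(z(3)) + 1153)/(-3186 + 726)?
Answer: -278/615 ≈ -0.45203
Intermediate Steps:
j(o, w) = -2 + o - 3*w (j(o, w) = -4*w + (-2 + o + w) = -2 + o - 3*w)
J(A) = -17 + 6*A (J(A) = (A + (-2 + A - 3*(5 - A))) + A = (A + (-2 + A + (-15 + 3*A))) + A = (A + (-17 + 4*A)) + A = (-17 + 5*A) + A = -17 + 6*A)
(J(z(3)) + 1153)/(-3186 + 726) = ((-17 + 6*(-4)) + 1153)/(-3186 + 726) = ((-17 - 24) + 1153)/(-2460) = (-41 + 1153)*(-1/2460) = 1112*(-1/2460) = -278/615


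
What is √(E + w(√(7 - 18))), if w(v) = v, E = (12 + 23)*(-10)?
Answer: √(-350 + I*√11) ≈ 0.08864 + 18.708*I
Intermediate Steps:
E = -350 (E = 35*(-10) = -350)
√(E + w(√(7 - 18))) = √(-350 + √(7 - 18)) = √(-350 + √(-11)) = √(-350 + I*√11)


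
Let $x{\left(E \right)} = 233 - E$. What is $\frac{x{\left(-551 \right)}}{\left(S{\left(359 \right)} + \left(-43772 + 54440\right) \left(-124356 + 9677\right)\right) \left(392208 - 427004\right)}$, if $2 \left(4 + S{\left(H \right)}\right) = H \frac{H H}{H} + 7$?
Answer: $\frac{49}{2660439379317} \approx 1.8418 \cdot 10^{-11}$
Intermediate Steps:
$S{\left(H \right)} = - \frac{1}{2} + \frac{H^{2}}{2}$ ($S{\left(H \right)} = -4 + \frac{H \frac{H H}{H} + 7}{2} = -4 + \frac{H \frac{H^{2}}{H} + 7}{2} = -4 + \frac{H H + 7}{2} = -4 + \frac{H^{2} + 7}{2} = -4 + \frac{7 + H^{2}}{2} = -4 + \left(\frac{7}{2} + \frac{H^{2}}{2}\right) = - \frac{1}{2} + \frac{H^{2}}{2}$)
$\frac{x{\left(-551 \right)}}{\left(S{\left(359 \right)} + \left(-43772 + 54440\right) \left(-124356 + 9677\right)\right) \left(392208 - 427004\right)} = \frac{233 - -551}{\left(\left(- \frac{1}{2} + \frac{359^{2}}{2}\right) + \left(-43772 + 54440\right) \left(-124356 + 9677\right)\right) \left(392208 - 427004\right)} = \frac{233 + 551}{\left(\left(- \frac{1}{2} + \frac{1}{2} \cdot 128881\right) + 10668 \left(-114679\right)\right) \left(-34796\right)} = \frac{784}{\left(\left(- \frac{1}{2} + \frac{128881}{2}\right) - 1223395572\right) \left(-34796\right)} = \frac{784}{\left(64440 - 1223395572\right) \left(-34796\right)} = \frac{784}{\left(-1223331132\right) \left(-34796\right)} = \frac{784}{42567030069072} = 784 \cdot \frac{1}{42567030069072} = \frac{49}{2660439379317}$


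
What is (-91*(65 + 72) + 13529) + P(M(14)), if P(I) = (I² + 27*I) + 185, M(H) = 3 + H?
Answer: 1995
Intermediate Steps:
P(I) = 185 + I² + 27*I
(-91*(65 + 72) + 13529) + P(M(14)) = (-91*(65 + 72) + 13529) + (185 + (3 + 14)² + 27*(3 + 14)) = (-91*137 + 13529) + (185 + 17² + 27*17) = (-12467 + 13529) + (185 + 289 + 459) = 1062 + 933 = 1995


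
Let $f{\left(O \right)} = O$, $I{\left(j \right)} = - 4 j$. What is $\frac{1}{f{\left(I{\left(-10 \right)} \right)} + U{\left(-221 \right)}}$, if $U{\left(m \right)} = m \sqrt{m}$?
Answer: $\frac{40}{10795461} + \frac{221 i \sqrt{221}}{10795461} \approx 3.7053 \cdot 10^{-6} + 0.00030433 i$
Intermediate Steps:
$U{\left(m \right)} = m^{\frac{3}{2}}$
$\frac{1}{f{\left(I{\left(-10 \right)} \right)} + U{\left(-221 \right)}} = \frac{1}{\left(-4\right) \left(-10\right) + \left(-221\right)^{\frac{3}{2}}} = \frac{1}{40 - 221 i \sqrt{221}}$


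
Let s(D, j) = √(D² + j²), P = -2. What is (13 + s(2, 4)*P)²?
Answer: 249 - 104*√5 ≈ 16.449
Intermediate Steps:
(13 + s(2, 4)*P)² = (13 + √(2² + 4²)*(-2))² = (13 + √(4 + 16)*(-2))² = (13 + √20*(-2))² = (13 + (2*√5)*(-2))² = (13 - 4*√5)²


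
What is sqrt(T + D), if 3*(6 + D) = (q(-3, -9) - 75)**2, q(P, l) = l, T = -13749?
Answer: 3*I*sqrt(1267) ≈ 106.78*I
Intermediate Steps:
D = 2346 (D = -6 + (-9 - 75)**2/3 = -6 + (1/3)*(-84)**2 = -6 + (1/3)*7056 = -6 + 2352 = 2346)
sqrt(T + D) = sqrt(-13749 + 2346) = sqrt(-11403) = 3*I*sqrt(1267)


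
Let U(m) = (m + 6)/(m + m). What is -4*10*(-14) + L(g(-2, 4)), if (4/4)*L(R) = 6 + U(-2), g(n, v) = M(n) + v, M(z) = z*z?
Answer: 565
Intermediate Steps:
U(m) = (6 + m)/(2*m) (U(m) = (6 + m)/((2*m)) = (6 + m)*(1/(2*m)) = (6 + m)/(2*m))
M(z) = z²
g(n, v) = v + n² (g(n, v) = n² + v = v + n²)
L(R) = 5 (L(R) = 6 + (½)*(6 - 2)/(-2) = 6 + (½)*(-½)*4 = 6 - 1 = 5)
-4*10*(-14) + L(g(-2, 4)) = -4*10*(-14) + 5 = -40*(-14) + 5 = 560 + 5 = 565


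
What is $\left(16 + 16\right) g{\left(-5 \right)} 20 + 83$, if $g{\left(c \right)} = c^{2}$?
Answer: $16083$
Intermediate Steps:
$\left(16 + 16\right) g{\left(-5 \right)} 20 + 83 = \left(16 + 16\right) \left(-5\right)^{2} \cdot 20 + 83 = 32 \cdot 25 \cdot 20 + 83 = 32 \cdot 500 + 83 = 16000 + 83 = 16083$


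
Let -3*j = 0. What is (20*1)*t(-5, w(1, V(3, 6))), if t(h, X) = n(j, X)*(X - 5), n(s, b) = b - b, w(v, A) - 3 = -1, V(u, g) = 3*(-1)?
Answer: 0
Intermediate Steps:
j = 0 (j = -⅓*0 = 0)
V(u, g) = -3
w(v, A) = 2 (w(v, A) = 3 - 1 = 2)
n(s, b) = 0
t(h, X) = 0 (t(h, X) = 0*(X - 5) = 0*(-5 + X) = 0)
(20*1)*t(-5, w(1, V(3, 6))) = (20*1)*0 = 20*0 = 0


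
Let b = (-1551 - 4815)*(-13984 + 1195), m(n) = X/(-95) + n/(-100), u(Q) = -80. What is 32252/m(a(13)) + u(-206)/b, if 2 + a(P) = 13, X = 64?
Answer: -2494499826555160/60613299243 ≈ -41154.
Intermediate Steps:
a(P) = 11 (a(P) = -2 + 13 = 11)
m(n) = -64/95 - n/100 (m(n) = 64/(-95) + n/(-100) = 64*(-1/95) + n*(-1/100) = -64/95 - n/100)
b = 81414774 (b = -6366*(-12789) = 81414774)
32252/m(a(13)) + u(-206)/b = 32252/(-64/95 - 1/100*11) - 80/81414774 = 32252/(-64/95 - 11/100) - 80*1/81414774 = 32252/(-1489/1900) - 40/40707387 = 32252*(-1900/1489) - 40/40707387 = -61278800/1489 - 40/40707387 = -2494499826555160/60613299243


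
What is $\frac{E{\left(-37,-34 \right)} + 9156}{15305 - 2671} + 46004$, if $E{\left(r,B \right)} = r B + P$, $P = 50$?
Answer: $\frac{290612500}{6317} \approx 46005.0$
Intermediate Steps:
$E{\left(r,B \right)} = 50 + B r$ ($E{\left(r,B \right)} = r B + 50 = B r + 50 = 50 + B r$)
$\frac{E{\left(-37,-34 \right)} + 9156}{15305 - 2671} + 46004 = \frac{\left(50 - -1258\right) + 9156}{15305 - 2671} + 46004 = \frac{\left(50 + 1258\right) + 9156}{12634} + 46004 = \left(1308 + 9156\right) \frac{1}{12634} + 46004 = 10464 \cdot \frac{1}{12634} + 46004 = \frac{5232}{6317} + 46004 = \frac{290612500}{6317}$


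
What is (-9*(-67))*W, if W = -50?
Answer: -30150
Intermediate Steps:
(-9*(-67))*W = -9*(-67)*(-50) = 603*(-50) = -30150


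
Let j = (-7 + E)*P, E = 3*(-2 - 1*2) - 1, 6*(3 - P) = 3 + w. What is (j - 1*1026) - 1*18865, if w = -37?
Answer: -60193/3 ≈ -20064.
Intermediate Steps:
P = 26/3 (P = 3 - (3 - 37)/6 = 3 - 1/6*(-34) = 3 + 17/3 = 26/3 ≈ 8.6667)
E = -13 (E = 3*(-2 - 2) - 1 = 3*(-4) - 1 = -12 - 1 = -13)
j = -520/3 (j = (-7 - 13)*(26/3) = -20*26/3 = -520/3 ≈ -173.33)
(j - 1*1026) - 1*18865 = (-520/3 - 1*1026) - 1*18865 = (-520/3 - 1026) - 18865 = -3598/3 - 18865 = -60193/3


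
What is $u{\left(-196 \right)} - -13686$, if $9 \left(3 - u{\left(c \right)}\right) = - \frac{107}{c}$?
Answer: $\frac{24147289}{1764} \approx 13689.0$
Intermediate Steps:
$u{\left(c \right)} = 3 + \frac{107}{9 c}$ ($u{\left(c \right)} = 3 - \frac{\left(-107\right) \frac{1}{c}}{9} = 3 + \frac{107}{9 c}$)
$u{\left(-196 \right)} - -13686 = \left(3 + \frac{107}{9 \left(-196\right)}\right) - -13686 = \left(3 + \frac{107}{9} \left(- \frac{1}{196}\right)\right) + 13686 = \left(3 - \frac{107}{1764}\right) + 13686 = \frac{5185}{1764} + 13686 = \frac{24147289}{1764}$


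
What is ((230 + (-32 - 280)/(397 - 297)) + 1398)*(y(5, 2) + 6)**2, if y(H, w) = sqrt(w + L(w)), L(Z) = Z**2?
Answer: 1706124/25 + 487464*sqrt(6)/25 ≈ 1.1601e+5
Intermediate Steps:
y(H, w) = sqrt(w + w**2)
((230 + (-32 - 280)/(397 - 297)) + 1398)*(y(5, 2) + 6)**2 = ((230 + (-32 - 280)/(397 - 297)) + 1398)*(sqrt(2*(1 + 2)) + 6)**2 = ((230 - 312/100) + 1398)*(sqrt(2*3) + 6)**2 = ((230 - 312*1/100) + 1398)*(sqrt(6) + 6)**2 = ((230 - 78/25) + 1398)*(6 + sqrt(6))**2 = (5672/25 + 1398)*(6 + sqrt(6))**2 = 40622*(6 + sqrt(6))**2/25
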